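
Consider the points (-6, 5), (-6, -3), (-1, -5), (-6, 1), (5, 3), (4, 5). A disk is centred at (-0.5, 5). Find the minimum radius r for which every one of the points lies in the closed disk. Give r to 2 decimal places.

The required radius is the distance from (-0.5, 5) to the farthest point.
Squared distances: 30.25, 94.25, 100.25, 46.25, 34.25, 20.25.
Maximum is 100.25, attained at (-1, -5).
r = √(100.25) ≈ 10.01.

10.01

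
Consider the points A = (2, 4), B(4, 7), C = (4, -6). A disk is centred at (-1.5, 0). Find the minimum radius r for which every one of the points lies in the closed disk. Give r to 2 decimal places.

The required radius is the distance from (-1.5, 0) to the farthest point.
Squared distances: 28.25, 79.25, 66.25.
Maximum is 79.25, attained at B.
r = √(79.25) ≈ 8.90.

8.90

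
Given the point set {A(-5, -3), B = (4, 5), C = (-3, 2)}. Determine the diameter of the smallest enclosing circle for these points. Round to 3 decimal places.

Side lengths²: AB² = 145, AC² = 29, BC² = 58.
Since AB² = 145 ≥ 58 + 29 = 87, the angle opposite AB is not acute, so the smallest enclosing circle has AB as diameter.
Centre = midpoint of AB = (-0.5, 1), r² = 145/4 = 36.25.
Diameter = 2r = 2√(36.25) ≈ 12.042.

12.042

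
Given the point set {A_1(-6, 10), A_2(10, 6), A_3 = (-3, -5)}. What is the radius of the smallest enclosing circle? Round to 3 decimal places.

Side lengths²: A_1A_2² = 272, A_1A_3² = 234, A_2A_3² = 290.
Since A_2A_3² = 290 < 272 + 234 = 506, the triangle is acute, so the smallest enclosing circle is the circumcircle.
Circumcentre = (17/19, 68/19), r² = 32045/361.
r = √(32045/361) ≈ 9.422.

9.422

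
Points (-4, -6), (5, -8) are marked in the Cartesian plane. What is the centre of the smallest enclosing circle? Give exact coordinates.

The smallest circle enclosing two points has them as diameter endpoints.
Centre = midpoint = (0.5, -7); r² = |(-4, -6)−(5, -8)|²/4 = 85/4 = 21.25.
Centre = (0.5, -7).

(0.5, -7)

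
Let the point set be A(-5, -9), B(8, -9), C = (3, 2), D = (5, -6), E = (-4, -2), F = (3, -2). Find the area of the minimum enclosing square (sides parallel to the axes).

The bounding box has width 13 and height 11.
An axis-aligned square enclosing the set must have side ≥ max(width, height).
So the minimum side is max(13, 11) = 13.
Area = 13² = 169.

169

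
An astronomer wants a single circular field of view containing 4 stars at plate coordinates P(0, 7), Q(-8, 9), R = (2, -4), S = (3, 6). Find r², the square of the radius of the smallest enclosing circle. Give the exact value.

67.25

The farthest pair is Q–R with squared distance 269. The circle on this segment as diameter has centre (-3, 2.5) and r² = 269/4 = 67.25.
Check P: distance² to centre = 29.25 ≤ 67.25, so it lies inside.
All remaining points lie in this disk, and no smaller disk contains both endpoints, so this is the minimum enclosing circle.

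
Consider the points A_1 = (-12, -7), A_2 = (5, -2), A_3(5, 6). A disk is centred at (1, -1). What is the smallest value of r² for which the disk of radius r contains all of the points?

205

The required radius is the distance from (1, -1) to the farthest point.
Squared distances: 205, 17, 65.
Maximum is 205, attained at A_1.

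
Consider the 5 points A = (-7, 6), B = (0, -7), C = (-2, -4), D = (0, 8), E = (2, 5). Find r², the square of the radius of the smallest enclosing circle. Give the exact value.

A smallest enclosing disk is always determined by at most three of the input points on its boundary.
The minimum enclosing circle is determined by three boundary points: A, B, D.
Their circumcentre is (-23/14, 0.5) with r² = 5777/98.
The farthest remaining point E is at distance² 3285/98 ≤ 5777/98.

5777/98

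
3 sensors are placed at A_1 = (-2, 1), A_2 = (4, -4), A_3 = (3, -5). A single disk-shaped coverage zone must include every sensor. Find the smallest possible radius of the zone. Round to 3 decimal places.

3.921

Side lengths²: A_1A_2² = 61, A_1A_3² = 61, A_2A_3² = 2.
Since A_1A_3² = 61 < 61 + 2 = 63, the triangle is acute, so the smallest enclosing circle is the circumcircle.
Circumcentre = (17/22, -39/22), r² = 3721/242.
r = √(3721/242) ≈ 3.921.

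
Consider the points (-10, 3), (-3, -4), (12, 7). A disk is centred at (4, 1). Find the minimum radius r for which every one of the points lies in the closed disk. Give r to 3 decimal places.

The required radius is the distance from (4, 1) to the farthest point.
Squared distances: 200, 74, 100.
Maximum is 200, attained at (-10, 3).
r = √200 ≈ 14.142.

14.142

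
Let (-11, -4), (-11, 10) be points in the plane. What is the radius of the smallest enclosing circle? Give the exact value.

7

The smallest circle enclosing two points has them as diameter endpoints.
Centre = midpoint = (-11, 3); r² = |(-11, -4)−(-11, 10)|²/4 = 196/4 = 49.
r = √49 = 7.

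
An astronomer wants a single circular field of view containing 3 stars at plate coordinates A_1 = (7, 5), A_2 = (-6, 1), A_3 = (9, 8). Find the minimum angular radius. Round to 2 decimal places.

Side lengths²: A_1A_2² = 185, A_1A_3² = 13, A_2A_3² = 274.
Since A_2A_3² = 274 ≥ 185 + 13 = 198, the angle opposite A_2A_3 is not acute, so the smallest enclosing circle has A_2A_3 as diameter.
Centre = midpoint of A_2A_3 = (1.5, 4.5), r² = 274/4 = 68.5.
r = √(68.5) ≈ 8.28.

8.28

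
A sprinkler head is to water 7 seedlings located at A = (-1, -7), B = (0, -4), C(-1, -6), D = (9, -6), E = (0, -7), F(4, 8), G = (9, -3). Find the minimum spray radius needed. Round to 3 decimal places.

8.146

A smallest enclosing disk is always determined by at most three of the input points on its boundary.
The minimum enclosing circle is determined by three boundary points: A, D, F.
Their circumcentre is (195/58, -7/58) with r² = 111605/1682.
The farthest remaining point E is at distance² 98613/1682 ≤ 111605/1682.
r = √(111605/1682) ≈ 8.146.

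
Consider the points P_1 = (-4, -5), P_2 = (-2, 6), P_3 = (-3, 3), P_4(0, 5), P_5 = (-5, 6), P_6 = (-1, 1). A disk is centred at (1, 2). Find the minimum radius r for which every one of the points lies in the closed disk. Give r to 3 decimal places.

The required radius is the distance from (1, 2) to the farthest point.
Squared distances: 74, 25, 17, 10, 52, 5.
Maximum is 74, attained at P_1.
r = √74 ≈ 8.602.

8.602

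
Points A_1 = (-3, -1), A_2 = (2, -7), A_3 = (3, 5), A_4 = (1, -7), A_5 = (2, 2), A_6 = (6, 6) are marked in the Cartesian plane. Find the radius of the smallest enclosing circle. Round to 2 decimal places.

A smallest enclosing disk is always determined by at most three of the input points on its boundary.
The farthest pair is A_4–A_6 with squared distance 194. The circle on this segment as diameter has centre (3.5, -0.5) and r² = 194/4 = 48.5.
Check A_1: distance² to centre = 42.5 ≤ 48.5, so it lies inside.
All remaining points lie in this disk, and no smaller disk contains both endpoints, so this is the minimum enclosing circle.
r = √(48.5) ≈ 6.96.

6.96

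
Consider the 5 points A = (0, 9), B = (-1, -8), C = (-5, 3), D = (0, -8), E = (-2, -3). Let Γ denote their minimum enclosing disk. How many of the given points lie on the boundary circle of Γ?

A smallest enclosing disk is always determined by at most three of the input points on its boundary.
The farthest pair is A–B with squared distance 290. The circle on this segment as diameter has centre (-0.5, 0.5) and r² = 290/4 = 72.5.
Check C: distance² to centre = 26.5 ≤ 72.5, so it lies inside.
All remaining points lie in this disk, and no smaller disk contains both endpoints, so this is the minimum enclosing circle.
The points at distance exactly r from the centre are A, B, D — 3 points.

3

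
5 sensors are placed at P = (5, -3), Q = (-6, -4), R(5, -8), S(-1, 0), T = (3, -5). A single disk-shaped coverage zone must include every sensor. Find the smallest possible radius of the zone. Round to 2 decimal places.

The minimum enclosing circle is determined by three boundary points: P, Q, R.
Their circumcentre is (-7/22, -5.5) with r² = 8357/242.
The farthest remaining point S is at distance² 7433/242 ≤ 8357/242.
r = √(8357/242) ≈ 5.88.

5.88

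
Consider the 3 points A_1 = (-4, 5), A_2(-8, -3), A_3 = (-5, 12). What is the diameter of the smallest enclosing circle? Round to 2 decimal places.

Side lengths²: A_1A_2² = 80, A_1A_3² = 50, A_2A_3² = 234.
Since A_2A_3² = 234 ≥ 80 + 50 = 130, the angle opposite A_2A_3 is not acute, so the smallest enclosing circle has A_2A_3 as diameter.
Centre = midpoint of A_2A_3 = (-6.5, 4.5), r² = 234/4 = 58.5.
Diameter = 2r = 2√(58.5) ≈ 15.30.

15.30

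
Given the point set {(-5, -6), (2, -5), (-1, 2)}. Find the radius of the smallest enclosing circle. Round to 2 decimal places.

Call the three points A, B, C in the order given.
Side lengths²: AB² = 50, AC² = 80, BC² = 58.
Since AC² = 80 < 58 + 50 = 108, the triangle is acute, so the smallest enclosing circle is the circumcircle.
Circumcentre = (-25/13, -33/13), r² = 3625/169.
r = √(3625/169) ≈ 4.63.

4.63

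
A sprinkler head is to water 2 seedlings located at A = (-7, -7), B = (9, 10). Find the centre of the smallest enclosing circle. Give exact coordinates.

The smallest circle enclosing two points has them as diameter endpoints.
Centre = midpoint = (1, 1.5); r² = |AB|²/4 = 545/4 = 136.25.
Centre = (1, 1.5).

(1, 1.5)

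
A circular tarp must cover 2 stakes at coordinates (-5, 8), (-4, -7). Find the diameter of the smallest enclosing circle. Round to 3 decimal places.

The smallest circle enclosing two points has them as diameter endpoints.
Centre = midpoint = (-4.5, 0.5); r² = |(-5, 8)−(-4, -7)|²/4 = 226/4 = 56.5.
Diameter = 2r = 2√(56.5) ≈ 15.033.

15.033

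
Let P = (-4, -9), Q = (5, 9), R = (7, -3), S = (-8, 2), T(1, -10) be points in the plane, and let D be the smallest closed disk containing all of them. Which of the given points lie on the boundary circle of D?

The minimum enclosing circle of a finite set is fixed by two of the points (as a diameter) or three (as a circumcircle).
The farthest pair is P–Q with squared distance 405. The circle on this segment as diameter has centre (0.5, 0) and r² = 405/4 = 101.25.
Check R: distance² to centre = 51.25 ≤ 101.25, so it lies inside.
All remaining points lie in this disk, and no smaller disk contains both endpoints, so this is the minimum enclosing circle.
The points at distance exactly r from the centre are P, Q — 2 points.

P, Q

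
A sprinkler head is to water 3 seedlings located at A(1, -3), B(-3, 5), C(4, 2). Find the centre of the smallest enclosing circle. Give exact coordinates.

Side lengths²: AB² = 80, AC² = 34, BC² = 58.
Since AB² = 80 < 58 + 34 = 92, the triangle is acute, so the smallest enclosing circle is the circumcircle.
Circumcentre = (-5/11, 14/11), r² = 2465/121.
Centre = (-5/11, 14/11).

(-5/11, 14/11)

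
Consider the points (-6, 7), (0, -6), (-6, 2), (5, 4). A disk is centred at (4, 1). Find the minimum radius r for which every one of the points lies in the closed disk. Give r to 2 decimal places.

The required radius is the distance from (4, 1) to the farthest point.
Squared distances: 136, 65, 101, 10.
Maximum is 136, attained at (-6, 7).
r = √136 ≈ 11.66.

11.66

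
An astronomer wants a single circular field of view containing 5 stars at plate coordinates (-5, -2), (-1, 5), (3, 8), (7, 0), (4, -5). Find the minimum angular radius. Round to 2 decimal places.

A smallest enclosing disk is always determined by at most three of the input points on its boundary.
The minimum enclosing circle is determined by three boundary points: (-5, -2), (3, 8), (4, -5).
Their circumcentre is (21/19, 25/19) with r² = 17425/361.
The farthest remaining point (7, 0) is at distance² 13169/361 ≤ 17425/361.
r = √(17425/361) ≈ 6.95.

6.95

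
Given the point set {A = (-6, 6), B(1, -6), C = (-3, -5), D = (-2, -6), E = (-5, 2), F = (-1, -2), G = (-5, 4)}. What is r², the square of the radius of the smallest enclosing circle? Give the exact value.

A smallest enclosing disk is always determined by at most three of the input points on its boundary.
The farthest pair is A–B with squared distance 193. The circle on this segment as diameter has centre (-2.5, 0) and r² = 193/4 = 48.25.
Check C: distance² to centre = 25.25 ≤ 48.25, so it lies inside.
All remaining points lie in this disk, and no smaller disk contains both endpoints, so this is the minimum enclosing circle.

48.25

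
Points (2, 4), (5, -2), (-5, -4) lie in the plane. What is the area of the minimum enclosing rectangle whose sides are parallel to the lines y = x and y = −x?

67.5

In coordinates u = x + y, v = x − y the rectangle is axis-aligned; the map (x,y)→(u,v) scales areas by 2.
u-values: 6, 3, -9; range = 6 − (-9) = 15.
v-values: -2, 7, -1; range = 7 − (-2) = 9.
Area = (15 × 9) / 2 = 67.5.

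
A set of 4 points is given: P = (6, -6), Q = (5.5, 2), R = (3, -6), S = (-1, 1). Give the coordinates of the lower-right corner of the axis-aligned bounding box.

x-range [-1, 6], y-range [-6, 2].
The lower-right corner is (6, -6).

(6, -6)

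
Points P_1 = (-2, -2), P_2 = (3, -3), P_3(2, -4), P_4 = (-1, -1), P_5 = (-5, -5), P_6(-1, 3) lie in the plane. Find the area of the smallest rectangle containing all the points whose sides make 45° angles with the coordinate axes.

60

In coordinates u = x + y, v = x − y the rectangle is axis-aligned; the map (x,y)→(u,v) scales areas by 2.
u-values: -4, 0, -2, -2, -10, 2; range = 2 − (-10) = 12.
v-values: 0, 6, 6, 0, 0, -4; range = 6 − (-4) = 10.
Area = (12 × 10) / 2 = 60.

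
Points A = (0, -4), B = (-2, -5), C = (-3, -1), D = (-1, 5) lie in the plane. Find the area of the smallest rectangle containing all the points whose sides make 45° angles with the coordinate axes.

55

In coordinates u = x + y, v = x − y the rectangle is axis-aligned; the map (x,y)→(u,v) scales areas by 2.
u-values: -4, -7, -4, 4; range = 4 − (-7) = 11.
v-values: 4, 3, -2, -6; range = 4 − (-6) = 10.
Area = (11 × 10) / 2 = 55.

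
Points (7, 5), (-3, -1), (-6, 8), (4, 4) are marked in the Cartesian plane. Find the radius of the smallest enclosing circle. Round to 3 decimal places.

6.834

The minimum enclosing circle of a finite set is fixed by two of the points (as a diameter) or three (as a circumcircle).
The minimum enclosing circle is determined by three boundary points: (7, 5), (-3, -1), (-6, 8).
Their circumcentre is (1/6, 91/18) with r² = 7565/162.
The farthest remaining point (4, 4) is at distance² 2561/162 ≤ 7565/162.
r = √(7565/162) ≈ 6.834.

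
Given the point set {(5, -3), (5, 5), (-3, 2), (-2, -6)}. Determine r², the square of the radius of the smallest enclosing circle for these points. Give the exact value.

A smallest enclosing disk is always determined by at most three of the input points on its boundary.
The farthest pair is (5, 5)–(-2, -6) with squared distance 170. The circle on this segment as diameter has centre (1.5, -0.5) and r² = 170/4 = 42.5.
Check (5, -3): distance² to centre = 18.5 ≤ 42.5, so it lies inside.
All remaining points lie in this disk, and no smaller disk contains both endpoints, so this is the minimum enclosing circle.

42.5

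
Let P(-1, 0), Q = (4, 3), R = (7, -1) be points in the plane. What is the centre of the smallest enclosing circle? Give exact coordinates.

Side lengths²: PQ² = 34, PR² = 65, QR² = 25.
Since PR² = 65 ≥ 34 + 25 = 59, the angle opposite PR is not acute, so the smallest enclosing circle has PR as diameter.
Centre = midpoint of PR = (3, -0.5), r² = 65/4 = 16.25.
Centre = (3, -0.5).

(3, -0.5)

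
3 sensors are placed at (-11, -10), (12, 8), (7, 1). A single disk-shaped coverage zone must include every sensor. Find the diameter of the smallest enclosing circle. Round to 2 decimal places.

29.21

Call the three points A, B, C in the order given.
Side lengths²: AB² = 853, AC² = 445, BC² = 74.
Since AB² = 853 ≥ 445 + 74 = 519, the angle opposite AB is not acute, so the smallest enclosing circle has AB as diameter.
Centre = midpoint of AB = (0.5, -1), r² = 853/4 = 213.25.
Diameter = 2r = 2√(213.25) ≈ 29.21.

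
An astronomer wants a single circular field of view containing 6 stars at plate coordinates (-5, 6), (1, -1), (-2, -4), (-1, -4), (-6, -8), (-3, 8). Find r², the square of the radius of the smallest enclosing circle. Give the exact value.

By Welzl's lemma the MEC is supported by two points (diametrically opposite) or three points (on a circumcircle).
The farthest pair is (-6, -8)–(-3, 8) with squared distance 265. The circle on this segment as diameter has centre (-4.5, 0) and r² = 265/4 = 66.25.
Check (-5, 6): distance² to centre = 36.25 ≤ 66.25, so it lies inside.
All remaining points lie in this disk, and no smaller disk contains both endpoints, so this is the minimum enclosing circle.

66.25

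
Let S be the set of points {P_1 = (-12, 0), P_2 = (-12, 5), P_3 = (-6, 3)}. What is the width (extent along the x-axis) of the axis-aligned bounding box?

max x = -6, min x = -12, so width = 6.

6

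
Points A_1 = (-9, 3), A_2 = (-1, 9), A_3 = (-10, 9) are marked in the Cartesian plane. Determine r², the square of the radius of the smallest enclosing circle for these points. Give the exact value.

Side lengths²: A_1A_2² = 100, A_1A_3² = 37, A_2A_3² = 81.
Since A_1A_2² = 100 < 81 + 37 = 118, the triangle is acute, so the smallest enclosing circle is the circumcircle.
Circumcentre = (-5.5, 20/3), r² = 925/36.

925/36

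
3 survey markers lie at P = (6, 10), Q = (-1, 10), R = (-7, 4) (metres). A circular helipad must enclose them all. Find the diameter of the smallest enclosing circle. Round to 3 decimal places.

Side lengths²: PQ² = 49, PR² = 205, QR² = 72.
Since PR² = 205 ≥ 72 + 49 = 121, the angle opposite PR is not acute, so the smallest enclosing circle has PR as diameter.
Centre = midpoint of PR = (-0.5, 7), r² = 205/4 = 51.25.
Diameter = 2r = 2√(51.25) ≈ 14.318.

14.318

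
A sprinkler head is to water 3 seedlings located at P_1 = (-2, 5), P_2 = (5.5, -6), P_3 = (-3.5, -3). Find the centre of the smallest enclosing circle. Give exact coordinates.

(1.75, -0.5)

Side lengths²: P_1P_2² = 177.25, P_1P_3² = 66.25, P_2P_3² = 90.
Since P_1P_2² = 177.25 ≥ 90 + 66.25 = 156.25, the angle opposite P_1P_2 is not acute, so the smallest enclosing circle has P_1P_2 as diameter.
Centre = midpoint of P_1P_2 = (1.75, -0.5), r² = 177.25/4 = 44.3125.
Centre = (1.75, -0.5).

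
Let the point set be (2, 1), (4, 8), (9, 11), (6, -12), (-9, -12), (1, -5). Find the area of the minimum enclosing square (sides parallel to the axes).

529

The bounding box has width 18 and height 23.
An axis-aligned square enclosing the set must have side ≥ max(width, height).
So the minimum side is max(18, 23) = 23.
Area = 23² = 529.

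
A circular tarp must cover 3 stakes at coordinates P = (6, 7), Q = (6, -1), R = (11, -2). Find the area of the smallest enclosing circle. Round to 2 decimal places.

83.25

Side lengths²: PQ² = 64, PR² = 106, QR² = 26.
Since PR² = 106 ≥ 64 + 26 = 90, the angle opposite PR is not acute, so the smallest enclosing circle has PR as diameter.
Centre = midpoint of PR = (8.5, 2.5), r² = 106/4 = 26.5.
Area = π·r² = π·26.5 ≈ 83.25.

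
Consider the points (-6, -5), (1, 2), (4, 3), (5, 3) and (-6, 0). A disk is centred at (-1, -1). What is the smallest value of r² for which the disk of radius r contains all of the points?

52

The required radius is the distance from (-1, -1) to the farthest point.
Squared distances: 41, 13, 41, 52, 26.
Maximum is 52, attained at (5, 3).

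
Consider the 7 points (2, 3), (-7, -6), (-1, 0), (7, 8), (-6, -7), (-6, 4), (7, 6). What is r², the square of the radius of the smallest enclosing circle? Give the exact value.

By Welzl's lemma the MEC is supported by two points (diametrically opposite) or three points (on a circumcircle).
The farthest pair is (7, 8)–(-6, -7) with squared distance 394. The circle on this segment as diameter has centre (0.5, 0.5) and r² = 394/4 = 98.5.
Check (2, 3): distance² to centre = 8.5 ≤ 98.5, so it lies inside.
All remaining points lie in this disk, and no smaller disk contains both endpoints, so this is the minimum enclosing circle.

98.5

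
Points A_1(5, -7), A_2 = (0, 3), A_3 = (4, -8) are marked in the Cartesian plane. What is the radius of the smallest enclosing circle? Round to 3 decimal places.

Side lengths²: A_1A_2² = 125, A_1A_3² = 2, A_2A_3² = 137.
Since A_2A_3² = 137 ≥ 125 + 2 = 127, the angle opposite A_2A_3 is not acute, so the smallest enclosing circle has A_2A_3 as diameter.
Centre = midpoint of A_2A_3 = (2, -2.5), r² = 137/4 = 34.25.
r = √(34.25) ≈ 5.852.

5.852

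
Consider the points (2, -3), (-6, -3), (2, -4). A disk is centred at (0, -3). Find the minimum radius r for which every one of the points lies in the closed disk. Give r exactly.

6

The required radius is the distance from (0, -3) to the farthest point.
Squared distances: 4, 36, 5.
Maximum is 36, attained at (-6, -3).
r = √36 = 6.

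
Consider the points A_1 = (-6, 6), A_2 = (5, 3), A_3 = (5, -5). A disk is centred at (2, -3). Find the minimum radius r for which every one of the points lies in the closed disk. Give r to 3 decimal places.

12.042

The required radius is the distance from (2, -3) to the farthest point.
Squared distances: 145, 45, 13.
Maximum is 145, attained at A_1.
r = √145 ≈ 12.042.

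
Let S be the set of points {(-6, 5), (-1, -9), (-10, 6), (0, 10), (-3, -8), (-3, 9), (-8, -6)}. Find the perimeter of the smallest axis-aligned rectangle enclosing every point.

Width = max x − min x = 0 − (-10) = 10.
Height = max y − min y = 10 − (-9) = 19.
Perimeter = 2(10 + 19) = 58.

58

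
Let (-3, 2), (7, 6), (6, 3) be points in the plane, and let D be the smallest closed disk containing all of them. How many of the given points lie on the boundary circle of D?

Call the three points A, B, C in the order given.
Side lengths²: AB² = 116, AC² = 82, BC² = 10.
Since AB² = 116 ≥ 82 + 10 = 92, the angle opposite AB is not acute, so the smallest enclosing circle has AB as diameter.
Centre = midpoint of AB = (2, 4), r² = 116/4 = 29.
The points at distance exactly r from the centre are (-3, 2), (7, 6) — 2 points.

2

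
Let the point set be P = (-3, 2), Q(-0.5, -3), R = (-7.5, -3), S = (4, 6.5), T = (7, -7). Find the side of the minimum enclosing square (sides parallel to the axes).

14.5

The bounding box has width 14.5 and height 13.5.
An axis-aligned square enclosing the set must have side ≥ max(width, height).
So the minimum side is max(14.5, 13.5) = 14.5.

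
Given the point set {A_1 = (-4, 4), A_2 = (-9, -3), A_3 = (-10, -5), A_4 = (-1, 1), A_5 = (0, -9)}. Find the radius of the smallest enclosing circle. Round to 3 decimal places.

6.950

A smallest enclosing disk is always determined by at most three of the input points on its boundary.
The minimum enclosing circle is determined by three boundary points: A_1, A_3, A_5.
Their circumcentre is (-64/19, -111/38) with r² = 69745/1444.
The farthest remaining point A_2 is at distance² 45805/1444 ≤ 69745/1444.
r = √(69745/1444) ≈ 6.950.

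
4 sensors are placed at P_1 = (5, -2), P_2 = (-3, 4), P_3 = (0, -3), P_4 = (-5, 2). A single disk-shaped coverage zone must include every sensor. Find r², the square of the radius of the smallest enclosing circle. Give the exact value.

29

A smallest enclosing disk is always determined by at most three of the input points on its boundary.
The farthest pair is P_1–P_4 with squared distance 116. The circle on this segment as diameter has centre (0, 0) and r² = 116/4 = 29.
Check P_2: distance² to centre = 25 ≤ 29, so it lies inside.
All remaining points lie in this disk, and no smaller disk contains both endpoints, so this is the minimum enclosing circle.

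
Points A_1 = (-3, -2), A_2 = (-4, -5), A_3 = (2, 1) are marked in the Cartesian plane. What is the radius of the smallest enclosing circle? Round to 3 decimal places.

4.243

Side lengths²: A_1A_2² = 10, A_1A_3² = 34, A_2A_3² = 72.
Since A_2A_3² = 72 ≥ 34 + 10 = 44, the angle opposite A_2A_3 is not acute, so the smallest enclosing circle has A_2A_3 as diameter.
Centre = midpoint of A_2A_3 = (-1, -2), r² = 72/4 = 18.
r = √18 ≈ 4.243.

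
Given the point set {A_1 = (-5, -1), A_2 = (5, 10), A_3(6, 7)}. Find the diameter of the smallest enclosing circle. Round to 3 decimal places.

14.866

Side lengths²: A_1A_2² = 221, A_1A_3² = 185, A_2A_3² = 10.
Since A_1A_2² = 221 ≥ 185 + 10 = 195, the angle opposite A_1A_2 is not acute, so the smallest enclosing circle has A_1A_2 as diameter.
Centre = midpoint of A_1A_2 = (0, 4.5), r² = 221/4 = 55.25.
Diameter = 2r = 2√(55.25) ≈ 14.866.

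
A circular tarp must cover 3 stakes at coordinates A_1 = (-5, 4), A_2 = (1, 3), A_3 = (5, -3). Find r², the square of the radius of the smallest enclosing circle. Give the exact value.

37.25

Side lengths²: A_1A_2² = 37, A_1A_3² = 149, A_2A_3² = 52.
Since A_1A_3² = 149 ≥ 52 + 37 = 89, the angle opposite A_1A_3 is not acute, so the smallest enclosing circle has A_1A_3 as diameter.
Centre = midpoint of A_1A_3 = (0, 0.5), r² = 149/4 = 37.25.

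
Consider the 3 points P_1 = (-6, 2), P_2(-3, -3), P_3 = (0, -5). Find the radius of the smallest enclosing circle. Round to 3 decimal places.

Side lengths²: P_1P_2² = 34, P_1P_3² = 85, P_2P_3² = 13.
Since P_1P_3² = 85 ≥ 34 + 13 = 47, the angle opposite P_1P_3 is not acute, so the smallest enclosing circle has P_1P_3 as diameter.
Centre = midpoint of P_1P_3 = (-3, -1.5), r² = 85/4 = 21.25.
r = √(21.25) ≈ 4.610.

4.610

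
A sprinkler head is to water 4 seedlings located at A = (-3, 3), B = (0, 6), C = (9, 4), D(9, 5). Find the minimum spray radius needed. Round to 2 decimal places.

6.08

A smallest enclosing disk is always determined by at most three of the input points on its boundary.
The farthest pair is A–D with squared distance 148. The circle on this segment as diameter has centre (3, 4) and r² = 148/4 = 37.
Check B: distance² to centre = 13 ≤ 37, so it lies inside.
All remaining points lie in this disk, and no smaller disk contains both endpoints, so this is the minimum enclosing circle.
r = √37 ≈ 6.08.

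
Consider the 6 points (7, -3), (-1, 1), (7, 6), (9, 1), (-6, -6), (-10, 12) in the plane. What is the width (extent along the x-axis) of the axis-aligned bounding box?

19

max x = 9, min x = -10, so width = 19.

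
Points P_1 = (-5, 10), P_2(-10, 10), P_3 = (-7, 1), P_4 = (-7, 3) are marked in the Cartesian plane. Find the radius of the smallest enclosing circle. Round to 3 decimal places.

4.859

The minimum enclosing circle of a finite set is fixed by two of the points (as a diameter) or three (as a circumcircle).
The minimum enclosing circle is determined by three boundary points: P_1, P_2, P_3.
Their circumcentre is (-7.5, 35/6) with r² = 425/18.
The farthest remaining point P_4 is at distance² 149/18 ≤ 425/18.
r = √(425/18) ≈ 4.859.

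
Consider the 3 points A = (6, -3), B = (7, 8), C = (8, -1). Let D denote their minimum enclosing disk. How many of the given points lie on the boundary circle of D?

2

Side lengths²: AB² = 122, AC² = 8, BC² = 82.
Since AB² = 122 ≥ 82 + 8 = 90, the angle opposite AB is not acute, so the smallest enclosing circle has AB as diameter.
Centre = midpoint of AB = (6.5, 2.5), r² = 122/4 = 30.5.
The points at distance exactly r from the centre are A, B — 2 points.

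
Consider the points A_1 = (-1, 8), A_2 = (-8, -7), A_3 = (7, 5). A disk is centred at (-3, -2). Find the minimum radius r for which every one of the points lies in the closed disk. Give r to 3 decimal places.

The required radius is the distance from (-3, -2) to the farthest point.
Squared distances: 104, 50, 149.
Maximum is 149, attained at A_3.
r = √149 ≈ 12.207.

12.207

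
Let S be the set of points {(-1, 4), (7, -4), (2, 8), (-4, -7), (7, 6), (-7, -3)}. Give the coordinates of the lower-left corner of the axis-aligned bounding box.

x-range [-7, 7], y-range [-7, 8].
The lower-left corner is (-7, -7).

(-7, -7)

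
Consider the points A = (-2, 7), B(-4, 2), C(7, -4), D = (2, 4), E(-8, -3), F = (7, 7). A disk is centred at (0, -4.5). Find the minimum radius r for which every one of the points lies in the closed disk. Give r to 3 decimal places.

13.463

The required radius is the distance from (0, -4.5) to the farthest point.
Squared distances: 136.25, 58.25, 49.25, 76.25, 66.25, 181.25.
Maximum is 181.25, attained at F.
r = √(181.25) ≈ 13.463.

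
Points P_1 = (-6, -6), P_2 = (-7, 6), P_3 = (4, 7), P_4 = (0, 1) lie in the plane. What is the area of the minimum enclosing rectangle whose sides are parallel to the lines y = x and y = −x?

149.5

In coordinates u = x + y, v = x − y the rectangle is axis-aligned; the map (x,y)→(u,v) scales areas by 2.
u-values: -12, -1, 11, 1; range = 11 − (-12) = 23.
v-values: 0, -13, -3, -1; range = 0 − (-13) = 13.
Area = (23 × 13) / 2 = 149.5.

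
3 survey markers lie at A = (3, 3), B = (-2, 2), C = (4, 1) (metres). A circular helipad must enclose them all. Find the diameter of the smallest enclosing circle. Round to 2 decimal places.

6.08

Side lengths²: AB² = 26, AC² = 5, BC² = 37.
Since BC² = 37 ≥ 26 + 5 = 31, the angle opposite BC is not acute, so the smallest enclosing circle has BC as diameter.
Centre = midpoint of BC = (1, 1.5), r² = 37/4 = 9.25.
Diameter = 2r = 2√(9.25) ≈ 6.08.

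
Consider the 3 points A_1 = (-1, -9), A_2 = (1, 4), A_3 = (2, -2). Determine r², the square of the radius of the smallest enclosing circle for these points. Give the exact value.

43.25

Side lengths²: A_1A_2² = 173, A_1A_3² = 58, A_2A_3² = 37.
Since A_1A_2² = 173 ≥ 58 + 37 = 95, the angle opposite A_1A_2 is not acute, so the smallest enclosing circle has A_1A_2 as diameter.
Centre = midpoint of A_1A_2 = (0, -2.5), r² = 173/4 = 43.25.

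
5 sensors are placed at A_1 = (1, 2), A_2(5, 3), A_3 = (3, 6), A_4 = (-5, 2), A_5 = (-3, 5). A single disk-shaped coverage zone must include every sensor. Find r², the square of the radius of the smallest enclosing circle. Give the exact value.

The farthest pair is A_2–A_4 with squared distance 101. The circle on this segment as diameter has centre (0, 2.5) and r² = 101/4 = 25.25.
Check A_1: distance² to centre = 1.25 ≤ 25.25, so it lies inside.
All remaining points lie in this disk, and no smaller disk contains both endpoints, so this is the minimum enclosing circle.

25.25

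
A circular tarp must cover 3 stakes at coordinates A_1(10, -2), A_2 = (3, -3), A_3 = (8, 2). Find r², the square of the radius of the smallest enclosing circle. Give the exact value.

Side lengths²: A_1A_2² = 50, A_1A_3² = 20, A_2A_3² = 50.
Since A_2A_3² = 50 < 50 + 20 = 70, the triangle is acute, so the smallest enclosing circle is the circumcircle.
Circumcentre = (19/3, -4/3), r² = 125/9.

125/9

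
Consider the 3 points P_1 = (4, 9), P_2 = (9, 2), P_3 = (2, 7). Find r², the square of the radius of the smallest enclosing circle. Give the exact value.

1369/72

Side lengths²: P_1P_2² = 74, P_1P_3² = 8, P_2P_3² = 74.
Since P_2P_3² = 74 < 74 + 8 = 82, the triangle is acute, so the smallest enclosing circle is the circumcircle.
Circumcentre = (71/12, 61/12), r² = 1369/72.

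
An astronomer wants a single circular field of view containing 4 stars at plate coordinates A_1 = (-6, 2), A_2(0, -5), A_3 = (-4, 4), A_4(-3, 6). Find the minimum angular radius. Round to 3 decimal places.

The farthest pair is A_2–A_4 with squared distance 130. The circle on this segment as diameter has centre (-1.5, 0.5) and r² = 130/4 = 32.5.
Check A_1: distance² to centre = 22.5 ≤ 32.5, so it lies inside.
All remaining points lie in this disk, and no smaller disk contains both endpoints, so this is the minimum enclosing circle.
r = √(32.5) ≈ 5.701.

5.701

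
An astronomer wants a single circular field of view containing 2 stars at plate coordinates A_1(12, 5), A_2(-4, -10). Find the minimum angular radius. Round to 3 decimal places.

The smallest circle enclosing two points has them as diameter endpoints.
Centre = midpoint = (4, -2.5); r² = |A_1A_2|²/4 = 481/4 = 120.25.
r = √(120.25) ≈ 10.966.

10.966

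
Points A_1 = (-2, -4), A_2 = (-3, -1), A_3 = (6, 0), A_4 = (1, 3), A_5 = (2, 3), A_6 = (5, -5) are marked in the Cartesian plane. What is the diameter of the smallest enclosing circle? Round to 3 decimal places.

A smallest enclosing disk is always determined by at most three of the input points on its boundary.
The minimum enclosing circle is determined by three boundary points: A_2, A_4, A_6.
Their circumcentre is (5/3, -5/3) with r² = 200/9.
The farthest remaining point A_5 is at distance² 197/9 ≤ 200/9.
Diameter = 2r = 2√(200/9) ≈ 9.428.

9.428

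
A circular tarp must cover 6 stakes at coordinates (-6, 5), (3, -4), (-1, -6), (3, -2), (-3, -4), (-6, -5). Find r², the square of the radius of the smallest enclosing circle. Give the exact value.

41

The minimum enclosing circle is determined by three boundary points: (-6, 5), (3, -4), (-6, -5).
Their circumcentre is (-2, 0) with r² = 41.
The farthest remaining point (-1, -6) is at distance² 37 ≤ 41.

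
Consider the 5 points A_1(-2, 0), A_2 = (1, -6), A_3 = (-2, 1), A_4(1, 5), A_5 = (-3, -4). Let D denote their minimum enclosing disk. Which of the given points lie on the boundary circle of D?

The farthest pair is A_2–A_4 with squared distance 121. The circle on this segment as diameter has centre (1, -0.5) and r² = 121/4 = 30.25.
Check A_1: distance² to centre = 9.25 ≤ 30.25, so it lies inside.
All remaining points lie in this disk, and no smaller disk contains both endpoints, so this is the minimum enclosing circle.
The points at distance exactly r from the centre are A_2, A_4 — 2 points.

A_2, A_4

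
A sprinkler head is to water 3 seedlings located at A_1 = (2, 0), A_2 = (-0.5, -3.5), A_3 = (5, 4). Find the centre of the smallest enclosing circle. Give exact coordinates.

Side lengths²: A_1A_2² = 18.5, A_1A_3² = 25, A_2A_3² = 86.5.
Since A_2A_3² = 86.5 ≥ 25 + 18.5 = 43.5, the angle opposite A_2A_3 is not acute, so the smallest enclosing circle has A_2A_3 as diameter.
Centre = midpoint of A_2A_3 = (2.25, 0.25), r² = 86.5/4 = 21.625.
Centre = (2.25, 0.25).

(2.25, 0.25)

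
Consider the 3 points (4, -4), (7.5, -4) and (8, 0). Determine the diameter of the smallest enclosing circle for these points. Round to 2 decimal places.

5.66

Call the three points A, B, C in the order given.
Side lengths²: AB² = 12.25, AC² = 32, BC² = 16.25.
Since AC² = 32 ≥ 16.25 + 12.25 = 28.5, the angle opposite AC is not acute, so the smallest enclosing circle has AC as diameter.
Centre = midpoint of AC = (6, -2), r² = 32/4 = 8.
Diameter = 2r = 2√8 ≈ 5.66.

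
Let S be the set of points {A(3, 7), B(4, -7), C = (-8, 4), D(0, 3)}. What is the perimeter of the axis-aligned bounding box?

Width = max x − min x = 4 − (-8) = 12.
Height = max y − min y = 7 − (-7) = 14.
Perimeter = 2(12 + 14) = 52.

52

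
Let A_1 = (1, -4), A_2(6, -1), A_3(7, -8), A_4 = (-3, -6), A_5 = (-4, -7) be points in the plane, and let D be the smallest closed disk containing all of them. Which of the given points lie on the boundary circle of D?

A_2, A_3, A_5

The minimum enclosing circle of a finite set is fixed by two of the points (as a diameter) or three (as a circumcircle).
The minimum enclosing circle is determined by three boundary points: A_2, A_3, A_5.
Their circumcentre is (65/38, -197/38) with r² = 25925/722.
The farthest remaining point A_4 is at distance² 16501/722 ≤ 25925/722.
The points at distance exactly r from the centre are A_2, A_3, A_5 — 3 points.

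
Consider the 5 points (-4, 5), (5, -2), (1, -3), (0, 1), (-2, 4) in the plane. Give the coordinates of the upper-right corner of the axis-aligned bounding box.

(5, 5)

x-range [-4, 5], y-range [-3, 5].
The upper-right corner is (5, 5).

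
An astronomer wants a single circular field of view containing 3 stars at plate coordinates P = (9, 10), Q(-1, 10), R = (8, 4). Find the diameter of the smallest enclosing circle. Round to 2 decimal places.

Side lengths²: PQ² = 100, PR² = 37, QR² = 117.
Since QR² = 117 < 100 + 37 = 137, the triangle is acute, so the smallest enclosing circle is the circumcircle.
Circumcentre = (4, 7.75), r² = 30.0625.
Diameter = 2r = 2√(30.0625) ≈ 10.97.

10.97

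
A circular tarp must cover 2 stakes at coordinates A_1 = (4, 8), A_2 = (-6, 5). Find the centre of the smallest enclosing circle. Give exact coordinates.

(-1, 6.5)

The smallest circle enclosing two points has them as diameter endpoints.
Centre = midpoint = (-1, 6.5); r² = |A_1A_2|²/4 = 109/4 = 27.25.
Centre = (-1, 6.5).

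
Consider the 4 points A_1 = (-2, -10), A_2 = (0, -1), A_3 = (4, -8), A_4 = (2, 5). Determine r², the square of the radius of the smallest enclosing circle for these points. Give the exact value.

By Welzl's lemma the MEC is supported by two points (diametrically opposite) or three points (on a circumcircle).
The farthest pair is A_1–A_4 with squared distance 241. The circle on this segment as diameter has centre (0, -2.5) and r² = 241/4 = 60.25.
Check A_2: distance² to centre = 2.25 ≤ 60.25, so it lies inside.
All remaining points lie in this disk, and no smaller disk contains both endpoints, so this is the minimum enclosing circle.

60.25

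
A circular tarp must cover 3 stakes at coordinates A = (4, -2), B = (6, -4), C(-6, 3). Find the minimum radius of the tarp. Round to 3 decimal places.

Side lengths²: AB² = 8, AC² = 125, BC² = 193.
Since BC² = 193 ≥ 125 + 8 = 133, the angle opposite BC is not acute, so the smallest enclosing circle has BC as diameter.
Centre = midpoint of BC = (0, -0.5), r² = 193/4 = 48.25.
r = √(48.25) ≈ 6.946.

6.946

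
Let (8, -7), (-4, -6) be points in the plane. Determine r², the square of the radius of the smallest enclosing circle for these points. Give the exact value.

36.25

The smallest circle enclosing two points has them as diameter endpoints.
Centre = midpoint = (2, -6.5); r² = |(8, -7)−(-4, -6)|²/4 = 145/4 = 36.25.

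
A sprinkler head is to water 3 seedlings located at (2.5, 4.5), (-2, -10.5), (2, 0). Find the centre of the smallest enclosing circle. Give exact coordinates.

Call the three points A, B, C in the order given.
Side lengths²: AB² = 245.25, AC² = 20.5, BC² = 126.25.
Since AB² = 245.25 ≥ 126.25 + 20.5 = 146.75, the angle opposite AB is not acute, so the smallest enclosing circle has AB as diameter.
Centre = midpoint of AB = (0.25, -3), r² = 245.25/4 = 61.3125.
Centre = (0.25, -3).

(0.25, -3)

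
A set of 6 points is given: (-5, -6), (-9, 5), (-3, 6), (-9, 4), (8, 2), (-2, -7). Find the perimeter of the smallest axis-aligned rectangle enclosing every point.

Width = max x − min x = 8 − (-9) = 17.
Height = max y − min y = 6 − (-7) = 13.
Perimeter = 2(17 + 13) = 60.

60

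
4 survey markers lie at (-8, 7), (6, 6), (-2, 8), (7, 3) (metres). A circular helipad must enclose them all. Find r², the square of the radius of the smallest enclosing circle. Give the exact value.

By Welzl's lemma the MEC is supported by two points (diametrically opposite) or three points (on a circumcircle).
The farthest pair is (-8, 7)–(7, 3) with squared distance 241. The circle on this segment as diameter has centre (-0.5, 5) and r² = 241/4 = 60.25.
Check (6, 6): distance² to centre = 43.25 ≤ 60.25, so it lies inside.
All remaining points lie in this disk, and no smaller disk contains both endpoints, so this is the minimum enclosing circle.

60.25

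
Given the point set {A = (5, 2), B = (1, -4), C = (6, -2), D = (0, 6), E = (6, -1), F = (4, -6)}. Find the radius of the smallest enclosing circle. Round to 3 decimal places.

6.325

A smallest enclosing disk is always determined by at most three of the input points on its boundary.
The farthest pair is D–F with squared distance 160. The circle on this segment as diameter has centre (2, 0) and r² = 160/4 = 40.
Check A: distance² to centre = 13 ≤ 40, so it lies inside.
All remaining points lie in this disk, and no smaller disk contains both endpoints, so this is the minimum enclosing circle.
r = √40 ≈ 6.325.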